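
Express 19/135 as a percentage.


Percentage = (part / whole) × 100
= (19 / 135) × 100
≈ 14.07%

14.07%


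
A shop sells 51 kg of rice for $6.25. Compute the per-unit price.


Unit rate = total / quantity
= 6.25 / 51
= $0.12 per unit

$0.12 per unit


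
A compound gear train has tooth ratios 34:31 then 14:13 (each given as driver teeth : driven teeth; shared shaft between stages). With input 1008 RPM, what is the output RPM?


Stage 1: RPM_B = RPM_A × t_A/t_B = 1008 × 34/31 = 34272/31 ≈ 1105.55
B and C share a shaft → RPM_C = RPM_B
Stage 2: RPM_D = RPM_C × t_C/t_D = RPM_A × (t_A×t_C)/(t_B×t_D)
Overall ratio = (34×14)/(31×13) = 476/403
RPM_D = 1008 × 476/403 = 479808/403
≈ 1190.59 RPM

1190.59 RPM


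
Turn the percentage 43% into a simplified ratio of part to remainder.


43% means 43 parts out of 100; remainder = 57
Part : remainder = 43:57
GCD = 1
= 43:57

43:57


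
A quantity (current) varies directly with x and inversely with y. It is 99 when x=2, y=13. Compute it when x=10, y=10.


z = k·x/y
Solve for k using the known point: k = z·y/x = 99×13/2 = 1287/2 = 643.5000
Now evaluate at x=10, y=10:
z = k × 10 / 10 = (1287 × 10) / (2 × 10) = 12870/20
= 643.5000

643.5000


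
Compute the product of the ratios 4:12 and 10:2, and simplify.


Compound ratio = (4×10) : (12×2)
= 40:24
GCD = 8
= 5:3

5:3


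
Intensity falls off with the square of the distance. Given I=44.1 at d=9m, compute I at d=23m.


I₁d₁² = I₂d₂²
I₂ = I₁ × (d₁/d₂)²
= 44.1 × (9/23)²
= 44.1 × 81/529
= 3572.1/529
≈ 6.7526

6.7526


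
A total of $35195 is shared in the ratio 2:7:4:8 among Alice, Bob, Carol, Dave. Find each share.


Total parts = 2 + 7 + 4 + 8 = 21
Alice: 35195 × 2/21 = 3351.90
Bob: 35195 × 7/21 = 11731.67
Carol: 35195 × 4/21 = 6703.81
Dave: 35195 × 8/21 = 13407.62
= Alice: $3351.90, Bob: $11731.67, Carol: $6703.81, Dave: $13407.62

Alice: $3351.90, Bob: $11731.67, Carol: $6703.81, Dave: $13407.62


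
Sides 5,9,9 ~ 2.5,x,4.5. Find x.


Scale factor = 2.5/5 = 0.5
Missing side = 9 × 0.5
= 4.5

4.5


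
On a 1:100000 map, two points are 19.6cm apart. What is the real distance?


Real distance = map distance × scale
= 19.6cm × 100000
= 1960000 cm = 19600.0 m
= 19.600 km

19.600 km


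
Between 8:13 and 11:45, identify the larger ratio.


8/13 = 0.6154
11/45 = 0.2444
0.6154 > 0.2444, so 8:13 is greater
= 8:13

8:13


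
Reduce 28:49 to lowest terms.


GCD(28, 49) = 7
28/7 : 49/7
= 4:7

4:7


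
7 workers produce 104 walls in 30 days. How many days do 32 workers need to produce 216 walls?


Days ∝ work / workers, so d₂ = d₁ × (m₁/m₂) × (w₂/w₁)
Workers factor (inverse): 7/32 ≈ 0.2188
Work factor (direct): 216/104 ≈ 2.0769
d₂ = 30 × 7/32 × 216/104 = (30 × 7 × 216) / (32 × 104) = 45360/3328
≈ 13.63 days

13.63 days


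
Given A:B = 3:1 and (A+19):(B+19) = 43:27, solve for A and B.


Let A = 3k, B = 1k.
(3k + 19) / (1k + 19) = 43/27
Cross-multiply: 27(3k + 19) = 43(1k + 19)
81k + 513 = 43k + 817
81k - 43k = 817 - 513
38k = 304
k = 304/38 = 8
A = 3×8 = 24, B = 1×8 = 8
= A = 24, B = 8

A = 24, B = 8


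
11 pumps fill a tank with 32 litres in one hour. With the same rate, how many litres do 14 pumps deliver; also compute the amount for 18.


Direct proportion: y/x = constant
k = 32/11 ≈ 2.9091
y at x=14: k × 14 = 32 × 14 / 11 = 448/11 ≈ 40.73
y at x=18: k × 18 = 32 × 18 / 11 = 576/11 ≈ 52.36
= 40.73 and 52.36

40.73 and 52.36


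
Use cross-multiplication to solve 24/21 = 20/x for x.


Cross multiply: 24 × x = 21 × 20
24x = 420
x = 420 / 24
= 17.50

17.50


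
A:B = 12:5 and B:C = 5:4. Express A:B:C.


Match B: multiply A:B by 5 → 60:25
Multiply B:C by 5 → 25:20
Combined: 60:25:20
GCD = 5
= 12:5:4

12:5:4


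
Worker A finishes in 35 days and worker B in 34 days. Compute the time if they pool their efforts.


Rate of A = 1/35 per day
Rate of B = 1/34 per day
Combined rate = 1/35 + 1/34 = 69/1190 ≈ 0.0580 per day
Days = 1 / combined rate = 1190/69
≈ 17.25 days

17.25 days


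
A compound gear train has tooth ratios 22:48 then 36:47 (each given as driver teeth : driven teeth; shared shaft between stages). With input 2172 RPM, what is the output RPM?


Stage 1: RPM_B = RPM_A × t_A/t_B = 2172 × 22/48 = 47784/48 = 995.50
B and C share a shaft → RPM_C = RPM_B
Stage 2: RPM_D = RPM_C × t_C/t_D = RPM_A × (t_A×t_C)/(t_B×t_D)
Overall ratio = (22×36)/(48×47) = 792/2256
RPM_D = 2172 × 792/2256 = 1720224/2256
≈ 762.51 RPM

762.51 RPM


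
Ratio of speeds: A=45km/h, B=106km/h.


Ratio = 45:106
GCD = 1
Simplified = 45:106
Time ratio (same distance) = 106:45
Speed ratio = 45:106

45:106


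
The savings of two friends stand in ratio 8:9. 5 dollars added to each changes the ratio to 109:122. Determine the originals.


Let A = 8k, B = 9k.
(8k + 5) / (9k + 5) = 109/122
Cross-multiply: 122(8k + 5) = 109(9k + 5)
976k + 610 = 981k + 545
976k - 981k = 545 - 610
-5k = -65
k = -65/-5 = 13
A = 8×13 = 104, B = 9×13 = 117
= A = 104, B = 117

A = 104, B = 117


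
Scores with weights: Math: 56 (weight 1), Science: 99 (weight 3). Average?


Numerator = 56×1 + 99×3
= 56 + 297
= 353
Total weight = 4
Weighted avg = 353/4
= 88.25

88.25


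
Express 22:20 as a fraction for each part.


Total parts = 22 + 20 = 42
First part: 22/42 = 11/21
Second part: 20/42 = 10/21
= 11/21 and 10/21

11/21 and 10/21


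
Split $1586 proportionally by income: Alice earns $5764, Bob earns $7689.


Total income = 5764 + 7689 = $13453
Alice: $1586 × 5764/13453 = $679.53
Bob: $1586 × 7689/13453 = $906.47
= Alice: $679.53, Bob: $906.47

Alice: $679.53, Bob: $906.47


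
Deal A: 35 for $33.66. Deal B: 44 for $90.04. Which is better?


Deal A: $33.66/35 = $0.9617/unit
Deal B: $90.04/44 = $2.0464/unit
A is cheaper per unit
= Deal A

Deal A


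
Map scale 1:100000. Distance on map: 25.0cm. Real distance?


Real distance = map distance × scale
= 25.0cm × 100000
= 2500000 cm = 25000.0 m
= 25.000 km

25.000 km


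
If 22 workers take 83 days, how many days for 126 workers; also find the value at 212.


Inverse proportion: x × y = constant
k = 22 × 83 = 1826
At x=126: k/126 = 14.49
At x=212: k/212 = 8.61
= 14.49 and 8.61

14.49 and 8.61


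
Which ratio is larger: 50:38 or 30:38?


50/38 = 1.3158
30/38 = 0.7895
1.3158 > 0.7895, so 50:38 is greater
= 50:38

50:38


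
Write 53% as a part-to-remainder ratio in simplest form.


53% means 53 parts out of 100; remainder = 47
Part : remainder = 53:47
GCD = 1
= 53:47

53:47


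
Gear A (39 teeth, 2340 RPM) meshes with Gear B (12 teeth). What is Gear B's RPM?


Gear ratio = 39:12 = 13:4
RPM_B = RPM_A × (teeth_A / teeth_B)
= 2340 × (39/12)
= 7605.0 RPM

7605.0 RPM


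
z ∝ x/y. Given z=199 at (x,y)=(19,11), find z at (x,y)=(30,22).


z = k·x/y
Solve for k using the known point: k = z·y/x = 199×11/19 = 2189/19 ≈ 115.2105
Now evaluate at x=30, y=22:
z = k × 30 / 22 = (2189 × 30) / (19 × 22) = 65670/418
≈ 157.1053

157.1053


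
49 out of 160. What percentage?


Percentage = (part / whole) × 100
= (49 / 160) × 100
≈ 30.63%

30.63%


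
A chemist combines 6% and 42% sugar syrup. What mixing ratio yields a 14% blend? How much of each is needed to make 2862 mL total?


Let x parts of 6% mix with y parts of 42%.
6x + 42y = 14(x + y)
6x + 42y = 14x + 14y
x(6 - 14) = y(14 - 42)
x/y = (42 - 14)/(14 - 6) = 28/8
Simplify: 7:2
Total parts = 9; one part = 2862/9 = 318.00 mL
6% solution: 7×318.00 = 2226.00 mL
42% solution: 2×318.00 = 636.00 mL
= ratio 7:2; 2226.00 mL and 636.00 mL

ratio 7:2; 2226.00 mL and 636.00 mL


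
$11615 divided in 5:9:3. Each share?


Total parts = 5 + 9 + 3 = 17
Part 1: 11615 × 5/17 = 3416.18
Part 2: 11615 × 9/17 = 6149.12
Part 3: 11615 × 3/17 = 2049.71
= Part 1: $3416.18, Part 2: $6149.12, Part 3: $2049.71

Part 1: $3416.18, Part 2: $6149.12, Part 3: $2049.71


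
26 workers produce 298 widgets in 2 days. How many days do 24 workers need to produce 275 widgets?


Days ∝ work / workers, so d₂ = d₁ × (m₁/m₂) × (w₂/w₁)
Workers factor (inverse): 26/24 ≈ 1.0833
Work factor (direct): 275/298 ≈ 0.9228
d₂ = 2 × 26/24 × 275/298 = (2 × 26 × 275) / (24 × 298) = 14300/7152
≈ 2.00 days

2.00 days


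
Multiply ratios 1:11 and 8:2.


Compound ratio = (1×8) : (11×2)
= 8:22
GCD = 2
= 4:11

4:11


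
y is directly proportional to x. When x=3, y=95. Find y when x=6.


Direct proportion: y/x = constant
k = 95/3 ≈ 31.6667
y₂ = k × 6 = 95 × 6 / 3 = 570/3
= 190.00

190.00


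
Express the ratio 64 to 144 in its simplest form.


GCD(64, 144) = 16
64/16 : 144/16
= 4:9

4:9


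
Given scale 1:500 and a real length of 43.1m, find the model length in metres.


Model size = real / scale
= 43.1 / 500
= 0.0862 m

0.0862 m


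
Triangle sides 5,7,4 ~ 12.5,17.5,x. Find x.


Scale factor = 12.5/5 = 2.5
Missing side = 4 × 2.5
= 10.0

10.0


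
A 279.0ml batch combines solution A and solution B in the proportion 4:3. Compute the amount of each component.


Total parts = 4 + 3 = 7
solution A: 279.0 × 4/7 = 159.4ml
solution B: 279.0 × 3/7 = 119.6ml
= 159.4ml and 119.6ml

159.4ml and 119.6ml


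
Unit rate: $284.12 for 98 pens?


Unit rate = total / quantity
= 284.12 / 98
= $2.90 per unit

$2.90 per unit


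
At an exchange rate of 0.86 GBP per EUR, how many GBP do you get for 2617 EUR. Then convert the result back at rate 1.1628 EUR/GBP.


Amount × rate = 2617 × 0.86 = 2250.62 GBP
Round-trip: 2250.62 × 1.1628 = 2617.02 EUR
= 2250.62 GBP, then 2617.02 EUR

2250.62 GBP, then 2617.02 EUR


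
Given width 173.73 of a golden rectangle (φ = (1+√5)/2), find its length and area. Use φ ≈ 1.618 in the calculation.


φ = (1 + √5) / 2 ≈ 1.618
Length = width × φ = 173.73 × 1.618 = 281.09514
≈ 281.10
Area = width × length = 173.73 × 281.09514 = 48834.6586722 ≈ 48834.66
= Length: 281.10, Area: 48834.66

Length: 281.10, Area: 48834.66


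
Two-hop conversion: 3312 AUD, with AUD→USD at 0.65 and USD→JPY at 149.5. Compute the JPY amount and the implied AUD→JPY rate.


Step 1: 3312 AUD × 0.65 = 2152.80 USD
Step 2: 2152.80 USD × 149.5 = 321843.60 JPY
Implied rate AUD→JPY = 0.65 × 149.5 = 97.1750
= 321843.60 JPY; implied rate 97.1750 JPY/AUD

321843.60 JPY; implied rate 97.1750 JPY/AUD


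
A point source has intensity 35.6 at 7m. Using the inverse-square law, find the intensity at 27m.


I₁d₁² = I₂d₂²
I₂ = I₁ × (d₁/d₂)²
= 35.6 × (7/27)²
= 35.6 × 49/729
= 1744.4/729
≈ 2.3929

2.3929


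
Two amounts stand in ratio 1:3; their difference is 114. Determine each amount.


Let A = 1k, B = 3k.
3k - 1k = 114
2k = 114 → k = 114/2 = 57
A = 1×57 = 57, B = 3×57 = 171
= A = 57, B = 171

A = 57, B = 171


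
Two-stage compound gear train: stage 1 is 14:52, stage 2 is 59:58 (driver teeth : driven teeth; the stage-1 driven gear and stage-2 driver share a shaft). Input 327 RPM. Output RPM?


Stage 1: RPM_B = RPM_A × t_A/t_B = 327 × 14/52 = 4578/52 ≈ 88.04
B and C share a shaft → RPM_C = RPM_B
Stage 2: RPM_D = RPM_C × t_C/t_D = RPM_A × (t_A×t_C)/(t_B×t_D)
Overall ratio = (14×59)/(52×58) = 826/3016
RPM_D = 327 × 826/3016 = 270102/3016
≈ 89.56 RPM

89.56 RPM


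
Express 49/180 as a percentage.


Percentage = (part / whole) × 100
= (49 / 180) × 100
≈ 27.22%

27.22%


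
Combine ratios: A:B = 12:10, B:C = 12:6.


Match B: multiply A:B by 12 → 144:120
Multiply B:C by 10 → 120:60
Combined: 144:120:60
GCD = 12
= 12:10:5

12:10:5


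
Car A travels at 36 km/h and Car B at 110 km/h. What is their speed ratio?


Ratio = 36:110
GCD = 2
Simplified = 18:55
Time ratio (same distance) = 55:18
Speed ratio = 18:55

18:55


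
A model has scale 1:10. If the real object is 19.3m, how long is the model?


Model size = real / scale
= 19.3 / 10
= 1.9300 m

1.9300 m


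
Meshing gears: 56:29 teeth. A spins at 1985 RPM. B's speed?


Gear ratio = 56:29 = 56:29
RPM_B = RPM_A × (teeth_A / teeth_B)
= 1985 × (56/29)
= 3833.1 RPM

3833.1 RPM


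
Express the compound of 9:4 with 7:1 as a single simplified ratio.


Compound ratio = (9×7) : (4×1)
= 63:4
GCD = 1
= 63:4

63:4


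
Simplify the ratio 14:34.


GCD(14, 34) = 2
14/2 : 34/2
= 7:17

7:17


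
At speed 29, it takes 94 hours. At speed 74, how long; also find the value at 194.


Inverse proportion: x × y = constant
k = 29 × 94 = 2726
At x=74: k/74 = 36.84
At x=194: k/194 = 14.05
= 36.84 and 14.05

36.84 and 14.05


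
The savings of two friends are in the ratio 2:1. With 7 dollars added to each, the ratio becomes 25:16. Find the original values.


Let A = 2k, B = 1k.
(2k + 7) / (1k + 7) = 25/16
Cross-multiply: 16(2k + 7) = 25(1k + 7)
32k + 112 = 25k + 175
32k - 25k = 175 - 112
7k = 63
k = 63/7 = 9
A = 2×9 = 18, B = 1×9 = 9
= A = 18, B = 9

A = 18, B = 9


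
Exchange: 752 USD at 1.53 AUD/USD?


Amount × rate = 752 × 1.53
= 1150.56 AUD

1150.56 AUD


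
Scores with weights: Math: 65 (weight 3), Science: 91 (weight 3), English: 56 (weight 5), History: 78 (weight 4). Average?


Numerator = 65×3 + 91×3 + 56×5 + 78×4
= 195 + 273 + 280 + 312
= 1060
Total weight = 15
Weighted avg = 1060/15
= 70.67

70.67


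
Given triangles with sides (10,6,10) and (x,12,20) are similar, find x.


Scale factor = 12/6 = 2
Missing side = 10 × 2
= 20.0

20.0


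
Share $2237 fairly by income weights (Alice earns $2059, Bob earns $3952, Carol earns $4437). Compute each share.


Total income = 2059 + 3952 + 4437 = $10448
Alice: $2237 × 2059/10448 = $440.85
Bob: $2237 × 3952/10448 = $846.15
Carol: $2237 × 4437/10448 = $950.00
= Alice: $440.85, Bob: $846.15, Carol: $950.00

Alice: $440.85, Bob: $846.15, Carol: $950.00


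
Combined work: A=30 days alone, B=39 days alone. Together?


Rate of A = 1/30 per day
Rate of B = 1/39 per day
Combined rate = 1/30 + 1/39 = 69/1170 ≈ 0.0590 per day
Days = 1 / combined rate = 1170/69
≈ 16.96 days

16.96 days


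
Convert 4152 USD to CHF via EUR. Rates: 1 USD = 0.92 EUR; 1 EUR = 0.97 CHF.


Step 1: 4152 USD × 0.92 = 3819.84 EUR
Step 2: 3819.84 EUR × 0.97 = 3705.24 CHF
Implied rate USD→CHF = 0.92 × 0.97 = 0.8924
= 3705.24 CHF

3705.24 CHF


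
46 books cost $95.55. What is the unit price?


Unit rate = total / quantity
= 95.55 / 46
= $2.08 per unit

$2.08 per unit


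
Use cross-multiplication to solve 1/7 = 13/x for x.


Cross multiply: 1 × x = 7 × 13
1x = 91
x = 91 / 1
= 91.00

91.00


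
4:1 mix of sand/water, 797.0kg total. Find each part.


Total parts = 4 + 1 = 5
sand: 797.0 × 4/5 = 637.6kg
water: 797.0 × 1/5 = 159.4kg
= 637.6kg and 159.4kg

637.6kg and 159.4kg


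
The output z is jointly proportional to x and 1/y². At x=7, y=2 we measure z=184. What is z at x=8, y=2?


z = k·x/y²
Solve for k using the known point: k = z·y²/x = 184×4/7 = 736/7 ≈ 105.1429
Now evaluate at x=8, y=2:
z = k × 8 / 4 = (736 × 8) / (7 × 4) = 5888/28
≈ 210.2857

210.2857


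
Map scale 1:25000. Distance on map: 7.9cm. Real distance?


Real distance = map distance × scale
= 7.9cm × 25000
= 197500 cm = 1975.0 m
= 1.975 km

1.975 km


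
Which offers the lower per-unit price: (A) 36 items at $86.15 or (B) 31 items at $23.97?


Deal A: $86.15/36 = $2.3931/unit
Deal B: $23.97/31 = $0.7732/unit
B is cheaper per unit
= Deal B

Deal B


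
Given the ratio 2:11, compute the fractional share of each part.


Total parts = 2 + 11 = 13
First part: 2/13 = 2/13
Second part: 11/13 = 11/13
= 2/13 and 11/13

2/13 and 11/13


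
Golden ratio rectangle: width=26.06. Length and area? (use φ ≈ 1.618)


φ = (1 + √5) / 2 ≈ 1.618
Length = width × φ = 26.06 × 1.618 = 42.16508
≈ 42.17
Area = width × length = 26.06 × 42.16508 = 1098.8219848 ≈ 1098.82
= Length: 42.17, Area: 1098.82

Length: 42.17, Area: 1098.82


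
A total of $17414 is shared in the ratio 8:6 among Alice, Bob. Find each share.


Total parts = 8 + 6 = 14
Alice: 17414 × 8/14 = 9950.86
Bob: 17414 × 6/14 = 7463.14
= Alice: $9950.86, Bob: $7463.14

Alice: $9950.86, Bob: $7463.14


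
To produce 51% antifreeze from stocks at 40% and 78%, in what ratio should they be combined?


Let x parts of 40% mix with y parts of 78%.
40x + 78y = 51(x + y)
40x + 78y = 51x + 51y
x(40 - 51) = y(51 - 78)
x/y = (78 - 51)/(51 - 40) = 27/11
Simplify: 27:11
= 27:11

27:11


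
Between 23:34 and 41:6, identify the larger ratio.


23/34 = 0.6765
41/6 = 6.8333
0.6765 < 6.8333, so 23:34 is less
= 41:6

41:6


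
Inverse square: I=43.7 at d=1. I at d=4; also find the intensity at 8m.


I₁d₁² = I₂d₂²
I at 4m = 43.7 × (1/4)² = 43.7 × 1/16 = 43.7/16 ≈ 2.7313
I at 8m = 43.7 × (1/8)² = 43.7 × 1/64 = 43.7/64 ≈ 0.6828
= 2.7313 and 0.6828

2.7313 and 0.6828


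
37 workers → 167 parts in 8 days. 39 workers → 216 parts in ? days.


Days ∝ work / workers, so d₂ = d₁ × (m₁/m₂) × (w₂/w₁)
Workers factor (inverse): 37/39 ≈ 0.9487
Work factor (direct): 216/167 ≈ 1.2934
d₂ = 8 × 37/39 × 216/167 = (8 × 37 × 216) / (39 × 167) = 63936/6513
≈ 9.82 days

9.82 days


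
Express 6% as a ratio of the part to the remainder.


6% means 6 parts out of 100; remainder = 94
Part : remainder = 6:94
GCD = 2
= 3:47

3:47


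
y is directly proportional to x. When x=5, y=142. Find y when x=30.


Direct proportion: y/x = constant
k = 142/5 = 28.4000
y₂ = k × 30 = 142 × 30 / 5 = 4260/5
= 852.00

852.00


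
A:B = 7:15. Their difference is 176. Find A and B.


Let A = 7k, B = 15k.
15k - 7k = 176
8k = 176 → k = 176/8 = 22
A = 7×22 = 154, B = 15×22 = 330
= A = 154, B = 330

A = 154, B = 330


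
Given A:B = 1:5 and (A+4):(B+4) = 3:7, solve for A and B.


Let A = 1k, B = 5k.
(1k + 4) / (5k + 4) = 3/7
Cross-multiply: 7(1k + 4) = 3(5k + 4)
7k + 28 = 15k + 12
7k - 15k = 12 - 28
-8k = -16
k = -16/-8 = 2
A = 1×2 = 2, B = 5×2 = 10
= A = 2, B = 10

A = 2, B = 10


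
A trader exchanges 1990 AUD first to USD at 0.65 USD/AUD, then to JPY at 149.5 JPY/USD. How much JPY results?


Step 1: 1990 AUD × 0.65 = 1293.50 USD
Step 2: 1293.50 USD × 149.5 = 193378.25 JPY
Implied rate AUD→JPY = 0.65 × 149.5 = 97.1750
= 193378.25 JPY

193378.25 JPY


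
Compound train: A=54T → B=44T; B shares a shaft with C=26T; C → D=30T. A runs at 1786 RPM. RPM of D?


Stage 1: RPM_B = RPM_A × t_A/t_B = 1786 × 54/44 = 96444/44 ≈ 2191.91
B and C share a shaft → RPM_C = RPM_B
Stage 2: RPM_D = RPM_C × t_C/t_D = RPM_A × (t_A×t_C)/(t_B×t_D)
Overall ratio = (54×26)/(44×30) = 1404/1320
RPM_D = 1786 × 1404/1320 = 2507544/1320
≈ 1899.65 RPM

1899.65 RPM


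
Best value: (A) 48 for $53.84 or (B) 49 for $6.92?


Deal A: $53.84/48 = $1.1217/unit
Deal B: $6.92/49 = $0.1412/unit
B is cheaper per unit
= Deal B

Deal B


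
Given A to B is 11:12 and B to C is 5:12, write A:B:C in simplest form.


Match B: multiply A:B by 5 → 55:60
Multiply B:C by 12 → 60:144
Combined: 55:60:144
GCD = 1
= 55:60:144

55:60:144


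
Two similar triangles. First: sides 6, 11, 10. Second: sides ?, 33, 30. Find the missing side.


Scale factor = 33/11 = 3
Missing side = 6 × 3
= 18.0

18.0


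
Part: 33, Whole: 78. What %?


Percentage = (part / whole) × 100
= (33 / 78) × 100
≈ 42.31%

42.31%


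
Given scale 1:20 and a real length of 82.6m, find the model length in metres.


Model size = real / scale
= 82.6 / 20
= 4.1300 m

4.1300 m


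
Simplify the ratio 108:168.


GCD(108, 168) = 12
108/12 : 168/12
= 9:14

9:14


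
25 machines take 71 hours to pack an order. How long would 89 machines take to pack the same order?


Inverse proportion: x × y = constant
k = 25 × 71 = 1775
y₂ = k / 89 = 1775 / 89
= 19.94

19.94


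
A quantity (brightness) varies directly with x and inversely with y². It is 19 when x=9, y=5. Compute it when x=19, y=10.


z = k·x/y²
Solve for k using the known point: k = z·y²/x = 19×25/9 = 475/9 ≈ 52.7778
Now evaluate at x=19, y=10:
z = k × 19 / 100 = (475 × 19) / (9 × 100) = 9025/900
≈ 10.0278

10.0278


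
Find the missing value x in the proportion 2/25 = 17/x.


Cross multiply: 2 × x = 25 × 17
2x = 425
x = 425 / 2
= 212.50

212.50


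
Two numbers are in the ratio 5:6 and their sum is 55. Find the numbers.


Let A = 5k, B = 6k.
5k + 6k = 55
11k = 55 → k = 55/11 = 5
A = 5×5 = 25, B = 6×5 = 30
= A = 25, B = 30

A = 25, B = 30


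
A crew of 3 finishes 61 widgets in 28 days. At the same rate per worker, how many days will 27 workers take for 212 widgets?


Days ∝ work / workers, so d₂ = d₁ × (m₁/m₂) × (w₂/w₁)
Workers factor (inverse): 3/27 ≈ 0.1111
Work factor (direct): 212/61 ≈ 3.4754
d₂ = 28 × 3/27 × 212/61 = (28 × 3 × 212) / (27 × 61) = 17808/1647
≈ 10.81 days

10.81 days


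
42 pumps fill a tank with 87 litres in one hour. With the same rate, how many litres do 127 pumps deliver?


Direct proportion: y/x = constant
k = 87/42 ≈ 2.0714
y₂ = k × 127 = 87 × 127 / 42 = 11049/42
≈ 263.07

263.07


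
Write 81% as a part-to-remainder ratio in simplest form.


81% means 81 parts out of 100; remainder = 19
Part : remainder = 81:19
GCD = 1
= 81:19

81:19


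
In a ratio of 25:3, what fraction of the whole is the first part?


Total parts = 25 + 3 = 28
First part: 25/28 = 25/28
= 25/28

25/28


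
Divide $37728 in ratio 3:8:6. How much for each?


Total parts = 3 + 8 + 6 = 17
Part 1: 37728 × 3/17 = 6657.88
Part 2: 37728 × 8/17 = 17754.35
Part 3: 37728 × 6/17 = 13315.76
= Part 1: $6657.88, Part 2: $17754.35, Part 3: $13315.76

Part 1: $6657.88, Part 2: $17754.35, Part 3: $13315.76


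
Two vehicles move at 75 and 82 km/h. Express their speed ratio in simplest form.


Ratio = 75:82
GCD = 1
Simplified = 75:82
Time ratio (same distance) = 82:75
Speed ratio = 75:82

75:82


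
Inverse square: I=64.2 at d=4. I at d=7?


I₁d₁² = I₂d₂²
I₂ = I₁ × (d₁/d₂)²
= 64.2 × (4/7)²
= 64.2 × 16/49
= 1027.2/49
≈ 20.9633

20.9633


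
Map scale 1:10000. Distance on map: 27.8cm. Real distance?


Real distance = map distance × scale
= 27.8cm × 10000
= 278000 cm = 2780.0 m
= 2.780 km

2.780 km


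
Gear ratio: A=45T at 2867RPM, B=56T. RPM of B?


Gear ratio = 45:56 = 45:56
RPM_B = RPM_A × (teeth_A / teeth_B)
= 2867 × (45/56)
= 2303.8 RPM

2303.8 RPM


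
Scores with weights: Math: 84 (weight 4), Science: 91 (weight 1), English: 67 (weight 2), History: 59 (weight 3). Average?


Numerator = 84×4 + 91×1 + 67×2 + 59×3
= 336 + 91 + 134 + 177
= 738
Total weight = 10
Weighted avg = 738/10
= 73.80

73.80


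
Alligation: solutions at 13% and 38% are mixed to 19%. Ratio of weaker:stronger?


Let x parts of 13% mix with y parts of 38%.
13x + 38y = 19(x + y)
13x + 38y = 19x + 19y
x(13 - 19) = y(19 - 38)
x/y = (38 - 19)/(19 - 13) = 19/6
Simplify: 19:6
= 19:6

19:6


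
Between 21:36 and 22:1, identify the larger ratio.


21/36 = 0.5833
22/1 = 22.0000
0.5833 < 22.0000, so 21:36 is less
= 22:1

22:1


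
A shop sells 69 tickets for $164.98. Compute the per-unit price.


Unit rate = total / quantity
= 164.98 / 69
= $2.39 per unit

$2.39 per unit


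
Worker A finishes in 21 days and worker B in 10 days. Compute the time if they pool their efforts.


Rate of A = 1/21 per day
Rate of B = 1/10 per day
Combined rate = 1/21 + 1/10 = 31/210 ≈ 0.1476 per day
Days = 1 / combined rate = 210/31
≈ 6.77 days

6.77 days


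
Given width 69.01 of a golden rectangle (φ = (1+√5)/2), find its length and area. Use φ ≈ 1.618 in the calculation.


φ = (1 + √5) / 2 ≈ 1.618
Length = width × φ = 69.01 × 1.618 = 111.65818
≈ 111.66
Area = width × length = 69.01 × 111.65818 = 7705.5310018 ≈ 7705.53
= Length: 111.66, Area: 7705.53

Length: 111.66, Area: 7705.53


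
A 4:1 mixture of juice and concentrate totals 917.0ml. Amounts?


Total parts = 4 + 1 = 5
juice: 917.0 × 4/5 = 733.6ml
concentrate: 917.0 × 1/5 = 183.4ml
= 733.6ml and 183.4ml

733.6ml and 183.4ml


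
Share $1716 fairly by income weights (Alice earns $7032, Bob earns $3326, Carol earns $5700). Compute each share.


Total income = 7032 + 3326 + 5700 = $16058
Alice: $1716 × 7032/16058 = $751.46
Bob: $1716 × 3326/16058 = $355.43
Carol: $1716 × 5700/16058 = $609.12
= Alice: $751.46, Bob: $355.43, Carol: $609.12

Alice: $751.46, Bob: $355.43, Carol: $609.12


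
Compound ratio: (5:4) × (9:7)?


Compound ratio = (5×9) : (4×7)
= 45:28
GCD = 1
= 45:28

45:28


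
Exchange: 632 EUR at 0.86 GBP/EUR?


Amount × rate = 632 × 0.86
= 543.52 GBP

543.52 GBP


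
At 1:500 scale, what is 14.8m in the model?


Model size = real / scale
= 14.8 / 500
= 0.0296 m

0.0296 m


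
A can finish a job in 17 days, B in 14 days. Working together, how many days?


Rate of A = 1/17 per day
Rate of B = 1/14 per day
Combined rate = 1/17 + 1/14 = 31/238 ≈ 0.1303 per day
Days = 1 / combined rate = 238/31
≈ 7.68 days

7.68 days


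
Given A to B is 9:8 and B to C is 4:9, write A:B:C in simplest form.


Match B: multiply A:B by 4 → 36:32
Multiply B:C by 8 → 32:72
Combined: 36:32:72
GCD = 4
= 9:8:18

9:8:18


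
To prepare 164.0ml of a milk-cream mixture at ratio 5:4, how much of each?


Total parts = 5 + 4 = 9
milk: 164.0 × 5/9 = 91.1ml
cream: 164.0 × 4/9 = 72.9ml
= 91.1ml and 72.9ml

91.1ml and 72.9ml


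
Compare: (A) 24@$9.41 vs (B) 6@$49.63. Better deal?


Deal A: $9.41/24 = $0.3921/unit
Deal B: $49.63/6 = $8.2717/unit
A is cheaper per unit
= Deal A

Deal A


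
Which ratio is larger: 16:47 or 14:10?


16/47 = 0.3404
14/10 = 1.4000
0.3404 < 1.4000, so 16:47 is less
= 14:10

14:10


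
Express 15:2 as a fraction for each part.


Total parts = 15 + 2 = 17
First part: 15/17 = 15/17
Second part: 2/17 = 2/17
= 15/17 and 2/17

15/17 and 2/17


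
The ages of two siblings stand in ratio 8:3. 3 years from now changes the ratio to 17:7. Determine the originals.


Let A = 8k, B = 3k.
(8k + 3) / (3k + 3) = 17/7
Cross-multiply: 7(8k + 3) = 17(3k + 3)
56k + 21 = 51k + 51
56k - 51k = 51 - 21
5k = 30
k = 30/5 = 6
A = 8×6 = 48, B = 3×6 = 18
= A = 48, B = 18

A = 48, B = 18


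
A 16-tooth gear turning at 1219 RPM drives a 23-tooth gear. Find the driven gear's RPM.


Gear ratio = 16:23 = 16:23
RPM_B = RPM_A × (teeth_A / teeth_B)
= 1219 × (16/23)
= 848.0 RPM

848.0 RPM


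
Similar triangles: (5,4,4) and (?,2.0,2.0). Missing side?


Scale factor = 2.0/4 = 0.5
Missing side = 5 × 0.5
= 2.5

2.5


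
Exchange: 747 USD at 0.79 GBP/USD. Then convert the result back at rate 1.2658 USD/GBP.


Amount × rate = 747 × 0.79 = 590.13 GBP
Round-trip: 590.13 × 1.2658 = 746.99 USD
= 590.13 GBP, then 746.99 USD

590.13 GBP, then 746.99 USD


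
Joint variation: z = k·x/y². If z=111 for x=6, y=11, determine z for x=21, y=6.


z = k·x/y²
Solve for k using the known point: k = z·y²/x = 111×121/6 = 13431/6 = 2238.5000
Now evaluate at x=21, y=6:
z = k × 21 / 36 = (13431 × 21) / (6 × 36) = 282051/216
≈ 1305.7917

1305.7917


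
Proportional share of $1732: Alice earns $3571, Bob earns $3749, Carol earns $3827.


Total income = 3571 + 3749 + 3827 = $11147
Alice: $1732 × 3571/11147 = $554.86
Bob: $1732 × 3749/11147 = $582.51
Carol: $1732 × 3827/11147 = $594.63
= Alice: $554.86, Bob: $582.51, Carol: $594.63

Alice: $554.86, Bob: $582.51, Carol: $594.63


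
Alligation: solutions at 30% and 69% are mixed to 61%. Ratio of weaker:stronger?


Let x parts of 30% mix with y parts of 69%.
30x + 69y = 61(x + y)
30x + 69y = 61x + 61y
x(30 - 61) = y(61 - 69)
x/y = (69 - 61)/(61 - 30) = 8/31
Simplify: 8:31
= 8:31

8:31


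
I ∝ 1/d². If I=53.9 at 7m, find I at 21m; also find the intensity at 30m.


I₁d₁² = I₂d₂²
I at 21m = 53.9 × (7/21)² = 53.9 × 49/441 = 2641.1/441 ≈ 5.9889
I at 30m = 53.9 × (7/30)² = 53.9 × 49/900 = 2641.1/900 ≈ 2.9346
= 5.9889 and 2.9346

5.9889 and 2.9346


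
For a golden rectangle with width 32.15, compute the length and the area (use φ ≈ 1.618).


φ = (1 + √5) / 2 ≈ 1.618
Length = width × φ = 32.15 × 1.618 = 52.0187
≈ 52.02
Area = width × length = 32.15 × 52.0187 = 1672.401205 ≈ 1672.40
= Length: 52.02, Area: 1672.40

Length: 52.02, Area: 1672.40


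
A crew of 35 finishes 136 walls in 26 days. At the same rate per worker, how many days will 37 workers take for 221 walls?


Days ∝ work / workers, so d₂ = d₁ × (m₁/m₂) × (w₂/w₁)
Workers factor (inverse): 35/37 ≈ 0.9459
Work factor (direct): 221/136 = 1.6250
d₂ = 26 × 35/37 × 221/136 = (26 × 35 × 221) / (37 × 136) = 201110/5032
≈ 39.97 days

39.97 days


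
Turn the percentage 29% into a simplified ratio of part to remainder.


29% means 29 parts out of 100; remainder = 71
Part : remainder = 29:71
GCD = 1
= 29:71

29:71


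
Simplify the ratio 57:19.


GCD(57, 19) = 19
57/19 : 19/19
= 3:1

3:1


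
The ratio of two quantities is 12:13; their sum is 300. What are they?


Let A = 12k, B = 13k.
12k + 13k = 300
25k = 300 → k = 300/25 = 12
A = 12×12 = 144, B = 13×12 = 156
= A = 144, B = 156

A = 144, B = 156


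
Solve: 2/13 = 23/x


Cross multiply: 2 × x = 13 × 23
2x = 299
x = 299 / 2
= 149.50

149.50


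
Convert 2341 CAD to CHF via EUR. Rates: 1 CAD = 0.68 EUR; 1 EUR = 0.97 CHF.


Step 1: 2341 CAD × 0.68 = 1591.88 EUR
Step 2: 1591.88 EUR × 0.97 = 1544.12 CHF
Implied rate CAD→CHF = 0.68 × 0.97 = 0.6596
= 1544.12 CHF

1544.12 CHF


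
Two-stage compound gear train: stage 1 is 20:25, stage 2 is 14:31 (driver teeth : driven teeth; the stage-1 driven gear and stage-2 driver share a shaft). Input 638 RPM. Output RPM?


Stage 1: RPM_B = RPM_A × t_A/t_B = 638 × 20/25 = 12760/25 = 510.40
B and C share a shaft → RPM_C = RPM_B
Stage 2: RPM_D = RPM_C × t_C/t_D = RPM_A × (t_A×t_C)/(t_B×t_D)
Overall ratio = (20×14)/(25×31) = 280/775
RPM_D = 638 × 280/775 = 178640/775
≈ 230.50 RPM

230.50 RPM


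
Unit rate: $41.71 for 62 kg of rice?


Unit rate = total / quantity
= 41.71 / 62
= $0.67 per unit

$0.67 per unit


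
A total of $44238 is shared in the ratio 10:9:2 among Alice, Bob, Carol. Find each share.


Total parts = 10 + 9 + 2 = 21
Alice: 44238 × 10/21 = 21065.71
Bob: 44238 × 9/21 = 18959.14
Carol: 44238 × 2/21 = 4213.14
= Alice: $21065.71, Bob: $18959.14, Carol: $4213.14

Alice: $21065.71, Bob: $18959.14, Carol: $4213.14


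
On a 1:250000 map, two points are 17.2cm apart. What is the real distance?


Real distance = map distance × scale
= 17.2cm × 250000
= 4300000 cm = 43000.0 m
= 43.000 km

43.000 km


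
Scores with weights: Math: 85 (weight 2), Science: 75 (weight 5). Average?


Numerator = 85×2 + 75×5
= 170 + 375
= 545
Total weight = 7
Weighted avg = 545/7
= 77.86

77.86


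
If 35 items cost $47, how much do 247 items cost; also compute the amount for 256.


Direct proportion: y/x = constant
k = 47/35 ≈ 1.3429
y at x=247: k × 247 = 47 × 247 / 35 = 11609/35 ≈ 331.69
y at x=256: k × 256 = 47 × 256 / 35 = 12032/35 ≈ 343.77
= 331.69 and 343.77

331.69 and 343.77


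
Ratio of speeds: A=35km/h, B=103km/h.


Ratio = 35:103
GCD = 1
Simplified = 35:103
Time ratio (same distance) = 103:35
Speed ratio = 35:103

35:103


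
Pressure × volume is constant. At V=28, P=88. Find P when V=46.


Inverse proportion: x × y = constant
k = 28 × 88 = 2464
y₂ = k / 46 = 2464 / 46
= 53.57

53.57


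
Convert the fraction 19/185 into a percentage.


Percentage = (part / whole) × 100
= (19 / 185) × 100
≈ 10.27%

10.27%


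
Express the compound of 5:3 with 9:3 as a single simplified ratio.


Compound ratio = (5×9) : (3×3)
= 45:9
GCD = 9
= 5:1

5:1


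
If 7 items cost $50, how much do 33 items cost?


Direct proportion: y/x = constant
k = 50/7 ≈ 7.1429
y₂ = k × 33 = 50 × 33 / 7 = 1650/7
≈ 235.71

235.71


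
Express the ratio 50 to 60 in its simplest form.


GCD(50, 60) = 10
50/10 : 60/10
= 5:6

5:6


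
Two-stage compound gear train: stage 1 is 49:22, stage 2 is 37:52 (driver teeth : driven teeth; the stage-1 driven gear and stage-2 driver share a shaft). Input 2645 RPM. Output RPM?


Stage 1: RPM_B = RPM_A × t_A/t_B = 2645 × 49/22 = 129605/22 ≈ 5891.14
B and C share a shaft → RPM_C = RPM_B
Stage 2: RPM_D = RPM_C × t_C/t_D = RPM_A × (t_A×t_C)/(t_B×t_D)
Overall ratio = (49×37)/(22×52) = 1813/1144
RPM_D = 2645 × 1813/1144 = 4795385/1144
≈ 4191.77 RPM

4191.77 RPM


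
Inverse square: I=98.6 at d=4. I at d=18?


I₁d₁² = I₂d₂²
I₂ = I₁ × (d₁/d₂)²
= 98.6 × (4/18)²
= 98.6 × 16/324
= 1577.6/324
≈ 4.8691

4.8691


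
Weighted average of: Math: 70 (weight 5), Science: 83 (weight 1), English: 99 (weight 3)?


Numerator = 70×5 + 83×1 + 99×3
= 350 + 83 + 297
= 730
Total weight = 9
Weighted avg = 730/9
= 81.11

81.11


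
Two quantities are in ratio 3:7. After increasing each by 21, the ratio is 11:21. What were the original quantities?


Let A = 3k, B = 7k.
(3k + 21) / (7k + 21) = 11/21
Cross-multiply: 21(3k + 21) = 11(7k + 21)
63k + 441 = 77k + 231
63k - 77k = 231 - 441
-14k = -210
k = -210/-14 = 15
A = 3×15 = 45, B = 7×15 = 105
= A = 45, B = 105

A = 45, B = 105


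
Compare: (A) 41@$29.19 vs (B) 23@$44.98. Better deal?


Deal A: $29.19/41 = $0.7120/unit
Deal B: $44.98/23 = $1.9557/unit
A is cheaper per unit
= Deal A

Deal A


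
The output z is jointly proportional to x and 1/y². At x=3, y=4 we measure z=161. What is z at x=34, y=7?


z = k·x/y²
Solve for k using the known point: k = z·y²/x = 161×16/3 = 2576/3 ≈ 858.6667
Now evaluate at x=34, y=7:
z = k × 34 / 49 = (2576 × 34) / (3 × 49) = 87584/147
≈ 595.8095

595.8095


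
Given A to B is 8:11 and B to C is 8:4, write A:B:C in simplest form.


Match B: multiply A:B by 8 → 64:88
Multiply B:C by 11 → 88:44
Combined: 64:88:44
GCD = 4
= 16:22:11

16:22:11


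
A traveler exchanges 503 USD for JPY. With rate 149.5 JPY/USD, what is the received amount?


Amount × rate = 503 × 149.5
= 75198.50 JPY

75198.50 JPY


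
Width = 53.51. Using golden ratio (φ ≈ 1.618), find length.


φ = (1 + √5) / 2 ≈ 1.618
Length = width × φ = 53.51 × 1.618 = 86.57918
≈ 86.58

86.58


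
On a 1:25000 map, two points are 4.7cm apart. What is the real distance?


Real distance = map distance × scale
= 4.7cm × 25000
= 117500 cm = 1175.0 m
= 1.175 km

1.175 km


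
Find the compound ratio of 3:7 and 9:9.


Compound ratio = (3×9) : (7×9)
= 27:63
GCD = 9
= 3:7

3:7


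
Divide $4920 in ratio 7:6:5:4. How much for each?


Total parts = 7 + 6 + 5 + 4 = 22
Part 1: 4920 × 7/22 = 1565.45
Part 2: 4920 × 6/22 = 1341.82
Part 3: 4920 × 5/22 = 1118.18
Part 4: 4920 × 4/22 = 894.55
= Part 1: $1565.45, Part 2: $1341.82, Part 3: $1118.18, Part 4: $894.55

Part 1: $1565.45, Part 2: $1341.82, Part 3: $1118.18, Part 4: $894.55


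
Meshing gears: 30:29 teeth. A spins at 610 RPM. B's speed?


Gear ratio = 30:29 = 30:29
RPM_B = RPM_A × (teeth_A / teeth_B)
= 610 × (30/29)
= 631.0 RPM

631.0 RPM


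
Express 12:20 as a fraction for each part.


Total parts = 12 + 20 = 32
First part: 12/32 = 3/8
Second part: 20/32 = 5/8
= 3/8 and 5/8

3/8 and 5/8


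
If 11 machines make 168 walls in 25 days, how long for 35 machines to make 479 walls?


Days ∝ work / workers, so d₂ = d₁ × (m₁/m₂) × (w₂/w₁)
Workers factor (inverse): 11/35 ≈ 0.3143
Work factor (direct): 479/168 ≈ 2.8512
d₂ = 25 × 11/35 × 479/168 = (25 × 11 × 479) / (35 × 168) = 131725/5880
≈ 22.40 days

22.40 days


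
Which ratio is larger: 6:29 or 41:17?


6/29 = 0.2069
41/17 = 2.4118
0.2069 < 2.4118, so 6:29 is less
= 41:17

41:17


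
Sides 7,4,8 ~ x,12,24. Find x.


Scale factor = 12/4 = 3
Missing side = 7 × 3
= 21.0

21.0


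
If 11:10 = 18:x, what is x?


Cross multiply: 11 × x = 10 × 18
11x = 180
x = 180 / 11
= 16.36

16.36


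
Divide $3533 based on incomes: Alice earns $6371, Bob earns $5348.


Total income = 6371 + 5348 = $11719
Alice: $3533 × 6371/11719 = $1920.71
Bob: $3533 × 5348/11719 = $1612.29
= Alice: $1920.71, Bob: $1612.29

Alice: $1920.71, Bob: $1612.29


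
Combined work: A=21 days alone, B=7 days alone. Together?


Rate of A = 1/21 per day
Rate of B = 1/7 per day
Combined rate = 1/21 + 1/7 = 28/147 ≈ 0.1905 per day
Days = 1 / combined rate = 147/28
= 5.25 days

5.25 days


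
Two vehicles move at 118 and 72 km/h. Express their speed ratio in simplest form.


Ratio = 118:72
GCD = 2
Simplified = 59:36
Time ratio (same distance) = 36:59
Speed ratio = 59:36

59:36


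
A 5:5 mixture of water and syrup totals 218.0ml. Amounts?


Total parts = 5 + 5 = 10
water: 218.0 × 5/10 = 109.0ml
syrup: 218.0 × 5/10 = 109.0ml
= 109.0ml and 109.0ml

109.0ml and 109.0ml


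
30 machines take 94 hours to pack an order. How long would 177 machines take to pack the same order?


Inverse proportion: x × y = constant
k = 30 × 94 = 2820
y₂ = k / 177 = 2820 / 177
= 15.93

15.93


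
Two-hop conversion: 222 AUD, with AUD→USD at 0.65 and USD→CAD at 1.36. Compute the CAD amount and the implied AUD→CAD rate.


Step 1: 222 AUD × 0.65 = 144.30 USD
Step 2: 144.30 USD × 1.36 = 196.25 CAD
Implied rate AUD→CAD = 0.65 × 1.36 = 0.8840
= 196.25 CAD; implied rate 0.8840 CAD/AUD

196.25 CAD; implied rate 0.8840 CAD/AUD


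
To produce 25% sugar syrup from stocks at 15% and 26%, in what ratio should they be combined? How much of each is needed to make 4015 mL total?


Let x parts of 15% mix with y parts of 26%.
15x + 26y = 25(x + y)
15x + 26y = 25x + 25y
x(15 - 25) = y(25 - 26)
x/y = (26 - 25)/(25 - 15) = 1/10
Simplify: 1:10
Total parts = 11; one part = 4015/11 = 365.00 mL
15% solution: 1×365.00 = 365.00 mL
26% solution: 10×365.00 = 3650.00 mL
= ratio 1:10; 365.00 mL and 3650.00 mL

ratio 1:10; 365.00 mL and 3650.00 mL


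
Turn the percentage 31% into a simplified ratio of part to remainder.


31% means 31 parts out of 100; remainder = 69
Part : remainder = 31:69
GCD = 1
= 31:69

31:69


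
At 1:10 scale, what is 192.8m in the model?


Model size = real / scale
= 192.8 / 10
= 19.2800 m

19.2800 m


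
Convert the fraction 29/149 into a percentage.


Percentage = (part / whole) × 100
= (29 / 149) × 100
≈ 19.46%

19.46%


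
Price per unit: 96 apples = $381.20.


Unit rate = total / quantity
= 381.20 / 96
= $3.97 per unit

$3.97 per unit


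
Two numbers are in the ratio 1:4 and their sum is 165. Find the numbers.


Let A = 1k, B = 4k.
1k + 4k = 165
5k = 165 → k = 165/5 = 33
A = 1×33 = 33, B = 4×33 = 132
= A = 33, B = 132

A = 33, B = 132


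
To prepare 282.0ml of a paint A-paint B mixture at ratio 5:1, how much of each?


Total parts = 5 + 1 = 6
paint A: 282.0 × 5/6 = 235.0ml
paint B: 282.0 × 1/6 = 47.0ml
= 235.0ml and 47.0ml

235.0ml and 47.0ml


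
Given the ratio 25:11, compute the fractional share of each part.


Total parts = 25 + 11 = 36
First part: 25/36 = 25/36
Second part: 11/36 = 11/36
= 25/36 and 11/36

25/36 and 11/36


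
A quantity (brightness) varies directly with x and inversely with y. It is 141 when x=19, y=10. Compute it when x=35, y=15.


z = k·x/y
Solve for k using the known point: k = z·y/x = 141×10/19 = 1410/19 ≈ 74.2105
Now evaluate at x=35, y=15:
z = k × 35 / 15 = (1410 × 35) / (19 × 15) = 49350/285
≈ 173.1579

173.1579


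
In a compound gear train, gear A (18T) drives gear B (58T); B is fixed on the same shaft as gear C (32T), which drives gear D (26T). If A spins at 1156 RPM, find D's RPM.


Stage 1: RPM_B = RPM_A × t_A/t_B = 1156 × 18/58 = 20808/58 ≈ 358.76
B and C share a shaft → RPM_C = RPM_B
Stage 2: RPM_D = RPM_C × t_C/t_D = RPM_A × (t_A×t_C)/(t_B×t_D)
Overall ratio = (18×32)/(58×26) = 576/1508
RPM_D = 1156 × 576/1508 = 665856/1508
≈ 441.55 RPM

441.55 RPM
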